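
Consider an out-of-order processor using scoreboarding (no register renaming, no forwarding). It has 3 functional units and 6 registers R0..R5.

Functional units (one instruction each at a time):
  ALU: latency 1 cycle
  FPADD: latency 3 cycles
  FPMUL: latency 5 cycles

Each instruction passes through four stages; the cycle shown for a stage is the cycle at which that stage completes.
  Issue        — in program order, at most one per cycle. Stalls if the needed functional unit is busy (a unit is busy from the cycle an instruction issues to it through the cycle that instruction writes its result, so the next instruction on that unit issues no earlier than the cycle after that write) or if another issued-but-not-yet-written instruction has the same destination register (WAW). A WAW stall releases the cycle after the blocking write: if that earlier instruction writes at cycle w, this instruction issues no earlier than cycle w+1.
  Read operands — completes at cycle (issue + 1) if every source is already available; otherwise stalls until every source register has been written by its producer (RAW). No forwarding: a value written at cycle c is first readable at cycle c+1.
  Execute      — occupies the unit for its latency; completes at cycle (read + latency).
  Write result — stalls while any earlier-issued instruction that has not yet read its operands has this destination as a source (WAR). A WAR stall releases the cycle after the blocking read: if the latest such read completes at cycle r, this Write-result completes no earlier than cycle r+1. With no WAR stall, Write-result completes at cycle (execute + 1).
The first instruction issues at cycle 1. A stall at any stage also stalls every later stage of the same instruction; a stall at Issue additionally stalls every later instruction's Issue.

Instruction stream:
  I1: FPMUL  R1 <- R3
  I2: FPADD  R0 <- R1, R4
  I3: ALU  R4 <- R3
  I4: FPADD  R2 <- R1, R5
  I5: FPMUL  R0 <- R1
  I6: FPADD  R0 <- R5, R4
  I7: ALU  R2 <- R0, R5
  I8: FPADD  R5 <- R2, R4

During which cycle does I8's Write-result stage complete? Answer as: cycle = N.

cycle 1: I1 issues→FPMUL
cycle 2: I1 reads | I2 issues→FPADD
cycle 3: I3 issues→ALU
cycle 4: I3 reads
cycle 5: I3 exec-done
cycle 7: I1 exec-done
cycle 8: I1 writes R1
cycle 9: I2 reads
cycle 10: I3 writes R4
cycle 12: I2 exec-done
cycle 13: I2 writes R0
cycle 14: I4 issues→FPADD
cycle 15: I4 reads | I5 issues→FPMUL
cycle 16: I5 reads
cycle 18: I4 exec-done
cycle 19: I4 writes R2
cycle 21: I5 exec-done
cycle 22: I5 writes R0
cycle 23: I6 issues→FPADD
cycle 24: I6 reads | I7 issues→ALU
cycle 27: I6 exec-done
cycle 28: I6 writes R0
cycle 29: I7 reads | I8 issues→FPADD
cycle 30: I7 exec-done
cycle 31: I7 writes R2
cycle 32: I8 reads
cycle 35: I8 exec-done
cycle 36: I8 writes R5

cycle = 36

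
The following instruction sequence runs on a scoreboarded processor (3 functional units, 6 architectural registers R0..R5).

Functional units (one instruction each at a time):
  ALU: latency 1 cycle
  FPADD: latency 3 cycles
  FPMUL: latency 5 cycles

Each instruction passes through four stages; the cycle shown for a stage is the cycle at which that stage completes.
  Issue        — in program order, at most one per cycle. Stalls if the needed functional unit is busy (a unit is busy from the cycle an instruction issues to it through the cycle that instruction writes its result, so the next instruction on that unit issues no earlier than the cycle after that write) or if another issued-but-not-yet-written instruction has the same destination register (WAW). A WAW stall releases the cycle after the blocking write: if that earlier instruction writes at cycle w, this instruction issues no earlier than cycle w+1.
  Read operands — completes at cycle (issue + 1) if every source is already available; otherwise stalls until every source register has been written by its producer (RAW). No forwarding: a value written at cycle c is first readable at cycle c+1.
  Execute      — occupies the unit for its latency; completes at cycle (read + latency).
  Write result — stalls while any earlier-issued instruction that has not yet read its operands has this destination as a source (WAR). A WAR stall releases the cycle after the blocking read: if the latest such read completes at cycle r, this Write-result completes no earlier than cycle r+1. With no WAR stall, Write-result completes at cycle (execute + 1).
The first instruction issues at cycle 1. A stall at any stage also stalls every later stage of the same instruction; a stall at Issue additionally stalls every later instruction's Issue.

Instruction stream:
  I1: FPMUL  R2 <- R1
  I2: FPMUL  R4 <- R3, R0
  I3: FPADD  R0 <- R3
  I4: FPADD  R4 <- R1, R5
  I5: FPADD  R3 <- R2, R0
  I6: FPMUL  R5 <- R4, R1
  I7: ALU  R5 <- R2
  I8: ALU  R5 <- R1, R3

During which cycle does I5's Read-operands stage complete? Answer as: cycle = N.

c1: I1 issues→FPMUL
c2: I1 reads
c7: I1 exec-done
c8: I1 writes R2
c9: I2 issues→FPMUL
c10: I2 reads, I3 issues→FPADD
c11: I3 reads
c14: I3 exec-done
c15: I2 exec-done, I3 writes R0
c16: I2 writes R4
c17: I4 issues→FPADD
c18: I4 reads
c21: I4 exec-done
c22: I4 writes R4
c23: I5 issues→FPADD
c24: I5 reads, I6 issues→FPMUL
c25: I6 reads
c27: I5 exec-done
c28: I5 writes R3
c30: I6 exec-done
c31: I6 writes R5
c32: I7 issues→ALU
c33: I7 reads
c34: I7 exec-done
c35: I7 writes R5
c36: I8 issues→ALU
c37: I8 reads
c38: I8 exec-done
c39: I8 writes R5

cycle = 24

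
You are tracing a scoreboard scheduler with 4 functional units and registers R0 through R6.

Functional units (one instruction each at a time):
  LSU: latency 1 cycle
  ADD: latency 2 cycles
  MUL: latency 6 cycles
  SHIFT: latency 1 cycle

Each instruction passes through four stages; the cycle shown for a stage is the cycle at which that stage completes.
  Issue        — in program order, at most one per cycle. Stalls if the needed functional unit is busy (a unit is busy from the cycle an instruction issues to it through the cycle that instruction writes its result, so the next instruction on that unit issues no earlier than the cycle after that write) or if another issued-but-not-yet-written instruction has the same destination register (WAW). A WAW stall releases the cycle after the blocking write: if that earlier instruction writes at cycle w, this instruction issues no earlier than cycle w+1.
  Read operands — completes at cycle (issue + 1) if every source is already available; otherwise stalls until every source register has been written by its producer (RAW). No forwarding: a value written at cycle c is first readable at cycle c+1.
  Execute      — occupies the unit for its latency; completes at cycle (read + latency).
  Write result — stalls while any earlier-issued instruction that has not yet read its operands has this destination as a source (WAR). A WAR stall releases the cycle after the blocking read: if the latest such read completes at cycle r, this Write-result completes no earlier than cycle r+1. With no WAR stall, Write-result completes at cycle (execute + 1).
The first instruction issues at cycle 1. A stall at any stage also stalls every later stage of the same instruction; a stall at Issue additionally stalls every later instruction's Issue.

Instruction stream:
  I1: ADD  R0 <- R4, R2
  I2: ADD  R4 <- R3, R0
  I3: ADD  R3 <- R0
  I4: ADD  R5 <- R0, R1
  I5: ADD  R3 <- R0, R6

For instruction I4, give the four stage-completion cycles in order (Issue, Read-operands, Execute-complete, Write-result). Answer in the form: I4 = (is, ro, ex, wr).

I4 = (16, 17, 19, 20)

I1  is:1  ro:2  ex:4  wr:5
I2  is:6  ro:7  ex:9  wr:10  — struct: ADD busy until I1 writes@5
I3  is:11  ro:12  ex:14  wr:15  — struct: ADD busy until I2 writes@10
I4  is:16  ro:17  ex:19  wr:20  — struct: ADD busy until I3 writes@15
I5  is:21  ro:22  ex:24  wr:25  — struct: ADD busy until I4 writes@20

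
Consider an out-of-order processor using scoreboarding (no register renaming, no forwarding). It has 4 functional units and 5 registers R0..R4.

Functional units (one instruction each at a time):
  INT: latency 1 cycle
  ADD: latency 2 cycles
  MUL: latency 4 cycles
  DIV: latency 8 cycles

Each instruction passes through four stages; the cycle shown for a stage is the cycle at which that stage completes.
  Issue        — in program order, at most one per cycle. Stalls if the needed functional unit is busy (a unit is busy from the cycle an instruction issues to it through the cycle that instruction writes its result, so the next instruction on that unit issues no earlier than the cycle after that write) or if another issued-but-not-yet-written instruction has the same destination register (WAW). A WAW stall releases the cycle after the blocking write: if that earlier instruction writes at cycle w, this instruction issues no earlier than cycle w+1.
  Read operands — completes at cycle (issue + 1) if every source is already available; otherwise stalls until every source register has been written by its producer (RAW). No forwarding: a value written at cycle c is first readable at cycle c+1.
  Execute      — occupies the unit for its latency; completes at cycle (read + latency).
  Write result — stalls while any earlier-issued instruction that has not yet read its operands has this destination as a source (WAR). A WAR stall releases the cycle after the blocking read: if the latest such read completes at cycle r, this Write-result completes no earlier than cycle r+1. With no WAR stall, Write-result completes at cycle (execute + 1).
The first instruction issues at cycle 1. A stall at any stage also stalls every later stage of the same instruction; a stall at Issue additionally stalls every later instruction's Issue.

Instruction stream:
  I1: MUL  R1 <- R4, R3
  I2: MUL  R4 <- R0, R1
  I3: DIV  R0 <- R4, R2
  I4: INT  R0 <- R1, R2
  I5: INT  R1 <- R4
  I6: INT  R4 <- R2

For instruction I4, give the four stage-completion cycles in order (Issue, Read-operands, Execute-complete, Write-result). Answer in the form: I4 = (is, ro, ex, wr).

1) issue 1, read 2, done 6, write 7
2) issue 8, read 9, done 13, write 14  <struct: MUL busy until I1 writes@7>
3) issue 9, read 15, done 23, write 24  <RAW R4: wait I2 write@14>
4) issue 25, read 26, done 27, write 28  <WAW R0: wait I3 write@24>
5) issue 29, read 30, done 31, write 32  <struct: INT busy until I4 writes@28>
6) issue 33, read 34, done 35, write 36  <struct: INT busy until I5 writes@32>

I4 = (25, 26, 27, 28)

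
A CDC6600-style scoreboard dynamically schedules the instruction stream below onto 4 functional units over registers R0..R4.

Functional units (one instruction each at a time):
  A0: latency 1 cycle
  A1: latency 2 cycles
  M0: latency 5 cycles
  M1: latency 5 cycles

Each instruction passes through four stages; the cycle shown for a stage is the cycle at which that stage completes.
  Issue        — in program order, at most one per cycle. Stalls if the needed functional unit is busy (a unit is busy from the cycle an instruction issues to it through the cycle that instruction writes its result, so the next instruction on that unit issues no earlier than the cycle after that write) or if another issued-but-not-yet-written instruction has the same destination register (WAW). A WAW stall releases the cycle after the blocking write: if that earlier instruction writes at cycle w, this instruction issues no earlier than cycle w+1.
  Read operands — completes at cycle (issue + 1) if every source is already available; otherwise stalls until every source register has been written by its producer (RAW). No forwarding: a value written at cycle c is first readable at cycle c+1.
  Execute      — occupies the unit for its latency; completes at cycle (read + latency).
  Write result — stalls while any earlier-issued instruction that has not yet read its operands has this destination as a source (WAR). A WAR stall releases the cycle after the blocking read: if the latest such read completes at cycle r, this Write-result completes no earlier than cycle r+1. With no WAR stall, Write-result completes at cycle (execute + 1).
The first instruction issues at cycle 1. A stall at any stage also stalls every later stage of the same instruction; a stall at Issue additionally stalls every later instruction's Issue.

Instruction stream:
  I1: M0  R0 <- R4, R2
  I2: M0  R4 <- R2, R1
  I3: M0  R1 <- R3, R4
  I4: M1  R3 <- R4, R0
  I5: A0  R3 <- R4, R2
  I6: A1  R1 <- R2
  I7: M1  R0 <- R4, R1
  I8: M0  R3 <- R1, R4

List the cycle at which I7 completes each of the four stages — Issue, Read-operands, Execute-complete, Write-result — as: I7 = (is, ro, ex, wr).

I7 = (28, 32, 37, 38)

c1: issue I1 (M0)
c2: I1 read-ops
c7: I1 finished on M0
c8: I1→R0
c9: issue I2 (M0)
c10: I2 read-ops
c15: I2 finished on M0
c16: I2→R4
c17: issue I3 (M0)
c18: I3 read-ops; issue I4 (M1)
c19: I4 read-ops
c23: I3 finished on M0
c24: I3→R1; I4 finished on M1
c25: I4→R3
c26: issue I5 (A0)
c27: I5 read-ops; issue I6 (A1)
c28: I5 finished on A0; I6 read-ops; issue I7 (M1)
c29: I5→R3
c30: I6 finished on A1; issue I8 (M0)
c31: I6→R1
c32: I7 read-ops; I8 read-ops
c37: I7 finished on M1; I8 finished on M0
c38: I7→R0; I8→R3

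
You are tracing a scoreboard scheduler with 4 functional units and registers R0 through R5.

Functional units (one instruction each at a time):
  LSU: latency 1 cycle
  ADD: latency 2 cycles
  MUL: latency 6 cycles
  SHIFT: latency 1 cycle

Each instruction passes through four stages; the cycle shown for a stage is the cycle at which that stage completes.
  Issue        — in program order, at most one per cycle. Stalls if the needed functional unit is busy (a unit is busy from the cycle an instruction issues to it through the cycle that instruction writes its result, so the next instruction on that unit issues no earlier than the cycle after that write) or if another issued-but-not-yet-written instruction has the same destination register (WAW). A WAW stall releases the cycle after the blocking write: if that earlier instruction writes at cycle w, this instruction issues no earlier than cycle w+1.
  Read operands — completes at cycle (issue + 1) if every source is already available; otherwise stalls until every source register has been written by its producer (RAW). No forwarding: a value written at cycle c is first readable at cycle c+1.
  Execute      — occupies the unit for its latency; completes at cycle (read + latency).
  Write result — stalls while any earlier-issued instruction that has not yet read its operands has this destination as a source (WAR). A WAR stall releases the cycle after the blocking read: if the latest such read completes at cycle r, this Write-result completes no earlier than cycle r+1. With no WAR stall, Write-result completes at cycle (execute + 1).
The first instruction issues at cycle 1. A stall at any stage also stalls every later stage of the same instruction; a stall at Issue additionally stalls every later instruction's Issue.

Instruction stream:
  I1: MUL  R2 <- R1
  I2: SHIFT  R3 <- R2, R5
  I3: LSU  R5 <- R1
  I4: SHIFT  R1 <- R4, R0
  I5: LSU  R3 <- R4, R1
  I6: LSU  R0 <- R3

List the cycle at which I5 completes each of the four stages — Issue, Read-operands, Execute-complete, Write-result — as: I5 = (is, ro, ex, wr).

I1: IS=1 RO=2 EX=8 WR=9
I2: IS=2 RO=10 EX=11 WR=12  [RAW R2: wait I1 write@9]
I3: IS=3 RO=4 EX=5 WR=11  [WAR R5: wait I2 read@10]
I4: IS=13 RO=14 EX=15 WR=16  [struct: SHIFT busy until I2 writes@12]
I5: IS=14 RO=17 EX=18 WR=19  [RAW R1: wait I4 write@16]
I6: IS=20 RO=21 EX=22 WR=23  [struct: LSU busy until I5 writes@19]

I5 = (14, 17, 18, 19)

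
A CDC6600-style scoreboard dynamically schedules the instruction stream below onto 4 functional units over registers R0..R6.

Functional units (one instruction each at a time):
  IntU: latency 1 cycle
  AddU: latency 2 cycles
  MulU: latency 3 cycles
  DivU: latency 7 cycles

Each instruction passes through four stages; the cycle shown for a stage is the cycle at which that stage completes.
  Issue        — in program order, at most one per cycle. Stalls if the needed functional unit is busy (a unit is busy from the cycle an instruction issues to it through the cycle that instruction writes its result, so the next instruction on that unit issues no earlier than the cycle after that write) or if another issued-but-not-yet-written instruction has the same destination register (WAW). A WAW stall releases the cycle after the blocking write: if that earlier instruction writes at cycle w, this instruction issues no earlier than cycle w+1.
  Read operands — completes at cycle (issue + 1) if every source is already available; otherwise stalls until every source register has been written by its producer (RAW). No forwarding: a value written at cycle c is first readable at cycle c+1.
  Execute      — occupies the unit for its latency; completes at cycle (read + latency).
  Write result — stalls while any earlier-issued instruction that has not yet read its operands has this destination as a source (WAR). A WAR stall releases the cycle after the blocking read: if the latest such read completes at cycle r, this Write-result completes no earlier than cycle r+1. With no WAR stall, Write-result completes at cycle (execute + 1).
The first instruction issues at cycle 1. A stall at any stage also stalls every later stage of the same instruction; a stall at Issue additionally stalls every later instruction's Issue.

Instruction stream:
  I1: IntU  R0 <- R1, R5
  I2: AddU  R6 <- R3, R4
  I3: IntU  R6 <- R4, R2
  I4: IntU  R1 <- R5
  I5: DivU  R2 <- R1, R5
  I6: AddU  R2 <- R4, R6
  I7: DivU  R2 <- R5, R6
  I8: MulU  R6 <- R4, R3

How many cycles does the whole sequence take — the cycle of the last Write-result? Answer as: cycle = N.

[I1] 1/2/3/4
[I2] 2/3/5/6
[I3] 7/8/9/10  (WAW R6: wait I2 write@6)
[I4] 11/12/13/14  (struct: IntU busy until I3 writes@10)
[I5] 12/15/22/23  (RAW R1: wait I4 write@14)
[I6] 24/25/27/28  (WAW R2: wait I5 write@23)
[I7] 29/30/37/38  (WAW R2: wait I6 write@28)
[I8] 30/31/34/35

cycle = 38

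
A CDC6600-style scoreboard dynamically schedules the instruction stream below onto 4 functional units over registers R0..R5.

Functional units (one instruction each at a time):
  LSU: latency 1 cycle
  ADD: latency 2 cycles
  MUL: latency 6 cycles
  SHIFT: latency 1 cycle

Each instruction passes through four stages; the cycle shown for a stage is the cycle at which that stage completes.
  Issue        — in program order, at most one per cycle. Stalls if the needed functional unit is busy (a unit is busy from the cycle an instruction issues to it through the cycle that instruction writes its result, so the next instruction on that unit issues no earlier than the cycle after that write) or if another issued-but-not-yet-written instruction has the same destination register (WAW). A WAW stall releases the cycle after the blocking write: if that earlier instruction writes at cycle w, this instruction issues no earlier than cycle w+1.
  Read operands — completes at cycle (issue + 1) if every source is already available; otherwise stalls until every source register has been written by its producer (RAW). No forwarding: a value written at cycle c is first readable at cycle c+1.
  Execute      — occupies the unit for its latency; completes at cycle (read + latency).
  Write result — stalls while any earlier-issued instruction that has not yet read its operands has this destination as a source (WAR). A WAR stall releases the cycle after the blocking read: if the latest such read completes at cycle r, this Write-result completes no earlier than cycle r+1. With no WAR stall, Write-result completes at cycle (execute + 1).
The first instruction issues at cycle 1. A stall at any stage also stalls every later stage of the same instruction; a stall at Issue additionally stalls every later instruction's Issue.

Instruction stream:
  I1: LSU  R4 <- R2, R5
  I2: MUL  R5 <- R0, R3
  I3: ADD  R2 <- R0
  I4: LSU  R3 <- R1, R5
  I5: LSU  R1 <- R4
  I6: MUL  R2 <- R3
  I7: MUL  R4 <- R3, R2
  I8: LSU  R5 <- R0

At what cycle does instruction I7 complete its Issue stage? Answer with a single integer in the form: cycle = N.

[I1] 1/2/3/4
[I2] 2/3/9/10
[I3] 3/4/6/7
[I4] 5/11/12/13  (struct: LSU busy until I1 writes@4; RAW R5: wait I2 write@10)
[I5] 14/15/16/17  (struct: LSU busy until I4 writes@13)
[I6] 15/16/22/23
[I7] 24/25/31/32  (struct: MUL busy until I6 writes@23)
[I8] 25/26/27/28

cycle = 24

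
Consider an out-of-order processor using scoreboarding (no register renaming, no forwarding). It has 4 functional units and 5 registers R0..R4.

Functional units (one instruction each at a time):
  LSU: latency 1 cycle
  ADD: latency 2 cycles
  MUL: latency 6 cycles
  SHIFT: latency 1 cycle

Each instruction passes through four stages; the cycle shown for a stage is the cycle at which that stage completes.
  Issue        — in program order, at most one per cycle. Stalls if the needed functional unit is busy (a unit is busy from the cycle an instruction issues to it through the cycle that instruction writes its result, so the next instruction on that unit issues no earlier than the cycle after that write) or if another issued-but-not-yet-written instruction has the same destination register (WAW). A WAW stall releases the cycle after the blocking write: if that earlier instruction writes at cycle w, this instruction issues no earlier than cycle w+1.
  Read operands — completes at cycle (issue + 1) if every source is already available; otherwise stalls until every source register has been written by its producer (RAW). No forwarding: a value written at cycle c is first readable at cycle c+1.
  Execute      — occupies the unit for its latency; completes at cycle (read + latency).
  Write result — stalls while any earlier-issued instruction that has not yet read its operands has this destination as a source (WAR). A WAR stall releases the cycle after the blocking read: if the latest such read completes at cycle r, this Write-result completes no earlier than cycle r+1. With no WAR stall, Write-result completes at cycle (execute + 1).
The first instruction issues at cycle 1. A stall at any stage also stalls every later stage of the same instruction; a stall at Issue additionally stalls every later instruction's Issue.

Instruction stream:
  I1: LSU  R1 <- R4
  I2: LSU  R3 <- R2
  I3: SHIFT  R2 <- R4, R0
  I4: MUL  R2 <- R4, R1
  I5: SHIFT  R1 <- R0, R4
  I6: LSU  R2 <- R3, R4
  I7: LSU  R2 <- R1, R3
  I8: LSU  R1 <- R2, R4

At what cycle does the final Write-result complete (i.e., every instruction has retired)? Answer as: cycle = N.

cycle = 30

1) issue 1, read 2, done 3, write 4
2) issue 5, read 6, done 7, write 8  <struct: LSU busy until I1 writes@4>
3) issue 6, read 7, done 8, write 9
4) issue 10, read 11, done 17, write 18  <WAW R2: wait I3 write@9>
5) issue 11, read 12, done 13, write 14
6) issue 19, read 20, done 21, write 22  <WAW R2: wait I4 write@18>
7) issue 23, read 24, done 25, write 26  <struct: LSU busy until I6 writes@22>
8) issue 27, read 28, done 29, write 30  <struct: LSU busy until I7 writes@26>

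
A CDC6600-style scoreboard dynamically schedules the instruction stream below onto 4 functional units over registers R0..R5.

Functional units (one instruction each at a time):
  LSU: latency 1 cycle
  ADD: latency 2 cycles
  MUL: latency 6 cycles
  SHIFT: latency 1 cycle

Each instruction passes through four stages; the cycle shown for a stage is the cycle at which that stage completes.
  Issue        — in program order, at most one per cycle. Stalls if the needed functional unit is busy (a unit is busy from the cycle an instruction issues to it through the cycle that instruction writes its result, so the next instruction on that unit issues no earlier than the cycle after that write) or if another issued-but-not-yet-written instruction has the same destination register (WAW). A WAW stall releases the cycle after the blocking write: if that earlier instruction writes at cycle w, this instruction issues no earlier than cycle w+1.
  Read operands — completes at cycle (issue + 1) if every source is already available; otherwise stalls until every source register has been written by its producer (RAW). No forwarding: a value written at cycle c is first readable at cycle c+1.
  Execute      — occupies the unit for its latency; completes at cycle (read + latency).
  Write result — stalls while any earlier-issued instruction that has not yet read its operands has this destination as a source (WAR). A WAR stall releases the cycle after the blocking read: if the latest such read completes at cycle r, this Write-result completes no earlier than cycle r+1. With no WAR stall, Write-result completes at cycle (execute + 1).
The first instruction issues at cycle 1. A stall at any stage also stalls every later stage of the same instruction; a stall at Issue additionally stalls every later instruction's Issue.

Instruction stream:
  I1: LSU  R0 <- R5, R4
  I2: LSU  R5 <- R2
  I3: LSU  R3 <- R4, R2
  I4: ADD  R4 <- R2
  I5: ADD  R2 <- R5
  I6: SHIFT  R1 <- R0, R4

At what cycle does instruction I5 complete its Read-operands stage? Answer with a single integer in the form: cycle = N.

[I1] 1/2/3/4
[I2] 5/6/7/8  (struct: LSU busy until I1 writes@4)
[I3] 9/10/11/12  (struct: LSU busy until I2 writes@8)
[I4] 10/11/13/14
[I5] 15/16/18/19  (struct: ADD busy until I4 writes@14)
[I6] 16/17/18/19

cycle = 16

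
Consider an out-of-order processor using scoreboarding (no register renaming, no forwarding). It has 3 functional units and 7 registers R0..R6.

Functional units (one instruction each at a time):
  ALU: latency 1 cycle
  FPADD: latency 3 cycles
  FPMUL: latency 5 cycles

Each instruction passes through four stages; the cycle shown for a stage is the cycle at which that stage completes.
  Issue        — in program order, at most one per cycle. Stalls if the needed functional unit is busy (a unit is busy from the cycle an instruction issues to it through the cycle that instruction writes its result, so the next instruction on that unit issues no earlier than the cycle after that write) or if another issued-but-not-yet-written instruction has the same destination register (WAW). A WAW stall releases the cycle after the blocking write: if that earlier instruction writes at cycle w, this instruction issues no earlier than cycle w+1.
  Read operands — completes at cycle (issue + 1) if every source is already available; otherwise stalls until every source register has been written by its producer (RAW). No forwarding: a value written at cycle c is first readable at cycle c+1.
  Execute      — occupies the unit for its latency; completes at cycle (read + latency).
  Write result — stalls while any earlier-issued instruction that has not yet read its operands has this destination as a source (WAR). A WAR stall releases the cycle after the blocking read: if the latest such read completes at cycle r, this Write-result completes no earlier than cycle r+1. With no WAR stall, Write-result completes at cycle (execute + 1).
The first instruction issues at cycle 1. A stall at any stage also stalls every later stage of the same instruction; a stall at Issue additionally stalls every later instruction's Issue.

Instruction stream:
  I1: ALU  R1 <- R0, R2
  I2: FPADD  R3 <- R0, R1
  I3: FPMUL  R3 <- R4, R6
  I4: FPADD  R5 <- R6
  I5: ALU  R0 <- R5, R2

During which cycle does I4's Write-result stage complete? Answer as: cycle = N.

t=1  I1 dispatched to ALU
t=2  I1 operands ready · I2 dispatched to FPADD
t=3  I1 complete
t=4  R1←I1
t=5  I2 operands ready
t=8  I2 complete
t=9  R3←I2
t=10  I3 dispatched to FPMUL
t=11  I3 operands ready · I4 dispatched to FPADD
t=12  I4 operands ready · I5 dispatched to ALU
t=15  I4 complete
t=16  I3 complete · R5←I4
t=17  R3←I3 · I5 operands ready
t=18  I5 complete
t=19  R0←I5

cycle = 16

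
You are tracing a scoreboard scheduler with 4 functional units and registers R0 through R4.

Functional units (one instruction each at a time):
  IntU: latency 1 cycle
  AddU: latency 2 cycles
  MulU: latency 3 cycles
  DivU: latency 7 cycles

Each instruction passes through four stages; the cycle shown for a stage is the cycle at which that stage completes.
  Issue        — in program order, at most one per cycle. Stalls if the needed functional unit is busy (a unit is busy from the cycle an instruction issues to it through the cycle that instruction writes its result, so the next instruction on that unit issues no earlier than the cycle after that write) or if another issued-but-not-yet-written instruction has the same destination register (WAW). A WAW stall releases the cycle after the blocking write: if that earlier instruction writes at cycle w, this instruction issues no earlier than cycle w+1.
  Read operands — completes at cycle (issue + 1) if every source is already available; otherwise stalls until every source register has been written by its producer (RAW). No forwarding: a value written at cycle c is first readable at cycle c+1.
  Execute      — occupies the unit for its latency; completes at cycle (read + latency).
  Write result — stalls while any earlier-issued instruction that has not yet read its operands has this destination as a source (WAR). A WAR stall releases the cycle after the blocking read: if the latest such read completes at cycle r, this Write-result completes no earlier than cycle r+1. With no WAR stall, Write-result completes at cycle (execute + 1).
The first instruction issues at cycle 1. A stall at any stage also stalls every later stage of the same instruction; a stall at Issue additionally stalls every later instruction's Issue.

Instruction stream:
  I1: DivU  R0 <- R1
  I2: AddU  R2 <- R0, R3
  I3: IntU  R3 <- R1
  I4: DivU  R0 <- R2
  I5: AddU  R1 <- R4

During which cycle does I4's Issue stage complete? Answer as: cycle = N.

I1 -> (1, 2, 9, 10)
I2 -> (2, 11, 13, 14)  // RAW R0: wait I1 write@10
I3 -> (3, 4, 5, 12)  // WAR R3: wait I2 read@11
I4 -> (11, 15, 22, 23)  // struct: DivU busy until I1 writes@10, RAW R2: wait I2 write@14
I5 -> (15, 16, 18, 19)  // struct: AddU busy until I2 writes@14

cycle = 11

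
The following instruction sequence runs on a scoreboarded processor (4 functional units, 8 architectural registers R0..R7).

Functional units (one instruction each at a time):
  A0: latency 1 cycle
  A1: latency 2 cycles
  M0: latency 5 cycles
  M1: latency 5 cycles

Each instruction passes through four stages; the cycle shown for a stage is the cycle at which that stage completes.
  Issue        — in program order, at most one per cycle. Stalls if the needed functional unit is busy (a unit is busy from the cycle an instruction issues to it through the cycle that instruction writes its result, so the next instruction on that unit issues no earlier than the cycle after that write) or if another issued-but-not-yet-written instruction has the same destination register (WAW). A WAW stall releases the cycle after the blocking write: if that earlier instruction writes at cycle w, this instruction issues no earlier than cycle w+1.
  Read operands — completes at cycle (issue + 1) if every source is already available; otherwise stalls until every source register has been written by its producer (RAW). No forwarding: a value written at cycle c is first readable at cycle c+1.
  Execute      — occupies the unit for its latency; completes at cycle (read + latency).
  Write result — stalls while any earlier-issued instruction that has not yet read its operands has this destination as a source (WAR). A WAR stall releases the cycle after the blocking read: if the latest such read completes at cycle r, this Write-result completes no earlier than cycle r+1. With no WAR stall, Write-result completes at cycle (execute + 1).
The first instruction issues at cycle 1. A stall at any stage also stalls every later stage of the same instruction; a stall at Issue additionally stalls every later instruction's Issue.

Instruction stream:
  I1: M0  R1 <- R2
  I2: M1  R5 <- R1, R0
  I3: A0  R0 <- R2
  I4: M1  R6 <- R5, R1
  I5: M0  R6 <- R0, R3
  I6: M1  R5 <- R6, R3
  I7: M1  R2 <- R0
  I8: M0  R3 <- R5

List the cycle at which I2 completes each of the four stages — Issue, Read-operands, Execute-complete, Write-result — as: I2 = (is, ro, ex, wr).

I1 -> (1, 2, 7, 8)
I2 -> (2, 9, 14, 15)  // RAW R1: wait I1 write@8
I3 -> (3, 4, 5, 10)  // WAR R0: wait I2 read@9
I4 -> (16, 17, 22, 23)  // struct: M1 busy until I2 writes@15
I5 -> (24, 25, 30, 31)  // WAW R6: wait I4 write@23
I6 -> (25, 32, 37, 38)  // RAW R6: wait I5 write@31
I7 -> (39, 40, 45, 46)  // struct: M1 busy until I6 writes@38
I8 -> (40, 41, 46, 47)

I2 = (2, 9, 14, 15)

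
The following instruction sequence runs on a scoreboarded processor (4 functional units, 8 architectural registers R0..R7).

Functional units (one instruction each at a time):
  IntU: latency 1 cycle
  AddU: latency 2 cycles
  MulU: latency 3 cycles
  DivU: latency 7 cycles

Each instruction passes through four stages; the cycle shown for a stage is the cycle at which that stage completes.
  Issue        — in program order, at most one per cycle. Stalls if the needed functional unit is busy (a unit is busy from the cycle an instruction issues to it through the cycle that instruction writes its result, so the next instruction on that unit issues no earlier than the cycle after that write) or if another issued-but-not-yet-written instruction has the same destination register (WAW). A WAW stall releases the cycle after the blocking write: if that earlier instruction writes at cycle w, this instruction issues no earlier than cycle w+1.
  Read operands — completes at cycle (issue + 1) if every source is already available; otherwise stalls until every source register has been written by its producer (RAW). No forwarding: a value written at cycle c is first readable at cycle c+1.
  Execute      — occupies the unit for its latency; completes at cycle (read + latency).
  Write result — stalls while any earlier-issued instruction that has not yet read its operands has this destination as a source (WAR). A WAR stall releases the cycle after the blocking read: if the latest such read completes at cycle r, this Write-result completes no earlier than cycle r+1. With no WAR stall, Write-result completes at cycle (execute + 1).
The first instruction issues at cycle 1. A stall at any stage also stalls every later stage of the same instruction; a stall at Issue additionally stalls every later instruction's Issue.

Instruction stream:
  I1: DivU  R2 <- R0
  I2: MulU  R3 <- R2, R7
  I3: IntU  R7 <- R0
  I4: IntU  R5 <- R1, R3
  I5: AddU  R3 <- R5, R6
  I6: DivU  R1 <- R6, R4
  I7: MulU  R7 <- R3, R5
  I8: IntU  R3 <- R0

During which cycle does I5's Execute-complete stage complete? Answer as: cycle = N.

cycle = 21

t=1  I1 dispatched to DivU
t=2  I1 operands ready; I2 dispatched to MulU
t=3  I3 dispatched to IntU
t=4  I3 operands ready
t=5  I3 complete
t=9  I1 complete
t=10  R2←I1
t=11  I2 operands ready
t=12  R7←I3
t=13  I4 dispatched to IntU
t=14  I2 complete
t=15  R3←I2
t=16  I4 operands ready; I5 dispatched to AddU
t=17  I4 complete; I6 dispatched to DivU
t=18  R5←I4; I6 operands ready; I7 dispatched to MulU
t=19  I5 operands ready
t=21  I5 complete
t=22  R3←I5
t=23  I7 operands ready; I8 dispatched to IntU
t=24  I8 operands ready
t=25  I6 complete; I8 complete
t=26  R1←I6; I7 complete; R3←I8
t=27  R7←I7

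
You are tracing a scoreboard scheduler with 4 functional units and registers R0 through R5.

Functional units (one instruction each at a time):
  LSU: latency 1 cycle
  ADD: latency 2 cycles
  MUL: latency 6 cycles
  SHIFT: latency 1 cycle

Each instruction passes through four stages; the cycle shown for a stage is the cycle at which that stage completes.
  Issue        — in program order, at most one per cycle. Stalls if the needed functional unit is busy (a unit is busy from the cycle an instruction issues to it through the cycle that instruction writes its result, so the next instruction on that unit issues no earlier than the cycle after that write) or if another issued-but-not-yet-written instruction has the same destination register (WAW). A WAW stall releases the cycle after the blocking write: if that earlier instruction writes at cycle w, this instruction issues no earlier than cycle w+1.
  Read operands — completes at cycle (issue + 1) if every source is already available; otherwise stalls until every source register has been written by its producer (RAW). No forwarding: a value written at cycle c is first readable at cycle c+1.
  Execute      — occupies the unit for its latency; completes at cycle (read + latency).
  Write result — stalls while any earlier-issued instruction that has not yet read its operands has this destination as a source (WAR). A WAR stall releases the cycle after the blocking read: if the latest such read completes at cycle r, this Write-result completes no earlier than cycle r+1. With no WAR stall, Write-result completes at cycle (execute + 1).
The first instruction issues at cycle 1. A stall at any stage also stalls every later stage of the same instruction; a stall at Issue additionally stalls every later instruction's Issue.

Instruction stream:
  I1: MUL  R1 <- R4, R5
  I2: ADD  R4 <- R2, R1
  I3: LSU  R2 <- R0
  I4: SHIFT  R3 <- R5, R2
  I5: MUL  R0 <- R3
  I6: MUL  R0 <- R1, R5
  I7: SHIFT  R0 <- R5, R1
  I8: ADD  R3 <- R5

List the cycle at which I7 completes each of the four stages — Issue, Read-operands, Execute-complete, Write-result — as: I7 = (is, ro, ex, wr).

  I1 | 1 | 2 | 8 | 9
  I2 | 2 | 10 | 12 | 13   RAW R1: wait I1 write@9
  I3 | 3 | 4 | 5 | 11   WAR R2: wait I2 read@10
  I4 | 4 | 12 | 13 | 14   RAW R2: wait I3 write@11
  I5 | 10 | 15 | 21 | 22   struct: MUL busy until I1 writes@9 · RAW R3: wait I4 write@14
  I6 | 23 | 24 | 30 | 31   struct: MUL busy until I5 writes@22
  I7 | 32 | 33 | 34 | 35   WAW R0: wait I6 write@31
  I8 | 33 | 34 | 36 | 37

I7 = (32, 33, 34, 35)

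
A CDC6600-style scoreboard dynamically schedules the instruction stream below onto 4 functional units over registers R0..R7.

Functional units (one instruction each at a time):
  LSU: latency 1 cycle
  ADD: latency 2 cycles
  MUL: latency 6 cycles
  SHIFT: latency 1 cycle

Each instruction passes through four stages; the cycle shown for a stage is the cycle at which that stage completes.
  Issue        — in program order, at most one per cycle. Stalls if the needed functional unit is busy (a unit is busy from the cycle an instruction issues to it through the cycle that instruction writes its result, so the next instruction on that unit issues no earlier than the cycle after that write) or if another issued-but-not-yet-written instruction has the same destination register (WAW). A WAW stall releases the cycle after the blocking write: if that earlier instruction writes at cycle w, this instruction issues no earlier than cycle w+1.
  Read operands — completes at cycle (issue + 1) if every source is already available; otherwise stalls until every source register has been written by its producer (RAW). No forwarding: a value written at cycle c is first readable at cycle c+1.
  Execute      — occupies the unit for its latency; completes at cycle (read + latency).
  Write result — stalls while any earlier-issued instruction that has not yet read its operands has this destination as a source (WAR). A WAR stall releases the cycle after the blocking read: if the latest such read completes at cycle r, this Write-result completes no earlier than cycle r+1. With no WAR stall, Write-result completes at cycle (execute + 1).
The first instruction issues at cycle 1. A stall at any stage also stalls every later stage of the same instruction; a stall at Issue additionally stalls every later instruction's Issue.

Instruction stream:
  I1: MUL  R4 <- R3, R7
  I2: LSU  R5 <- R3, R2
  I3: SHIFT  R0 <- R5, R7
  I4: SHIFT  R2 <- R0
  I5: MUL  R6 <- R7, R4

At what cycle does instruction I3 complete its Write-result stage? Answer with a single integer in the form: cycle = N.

cycle = 8

  I1 | 1 | 2 | 8 | 9
  I2 | 2 | 3 | 4 | 5
  I3 | 3 | 6 | 7 | 8   RAW R5: wait I2 write@5
  I4 | 9 | 10 | 11 | 12   struct: SHIFT busy until I3 writes@8
  I5 | 10 | 11 | 17 | 18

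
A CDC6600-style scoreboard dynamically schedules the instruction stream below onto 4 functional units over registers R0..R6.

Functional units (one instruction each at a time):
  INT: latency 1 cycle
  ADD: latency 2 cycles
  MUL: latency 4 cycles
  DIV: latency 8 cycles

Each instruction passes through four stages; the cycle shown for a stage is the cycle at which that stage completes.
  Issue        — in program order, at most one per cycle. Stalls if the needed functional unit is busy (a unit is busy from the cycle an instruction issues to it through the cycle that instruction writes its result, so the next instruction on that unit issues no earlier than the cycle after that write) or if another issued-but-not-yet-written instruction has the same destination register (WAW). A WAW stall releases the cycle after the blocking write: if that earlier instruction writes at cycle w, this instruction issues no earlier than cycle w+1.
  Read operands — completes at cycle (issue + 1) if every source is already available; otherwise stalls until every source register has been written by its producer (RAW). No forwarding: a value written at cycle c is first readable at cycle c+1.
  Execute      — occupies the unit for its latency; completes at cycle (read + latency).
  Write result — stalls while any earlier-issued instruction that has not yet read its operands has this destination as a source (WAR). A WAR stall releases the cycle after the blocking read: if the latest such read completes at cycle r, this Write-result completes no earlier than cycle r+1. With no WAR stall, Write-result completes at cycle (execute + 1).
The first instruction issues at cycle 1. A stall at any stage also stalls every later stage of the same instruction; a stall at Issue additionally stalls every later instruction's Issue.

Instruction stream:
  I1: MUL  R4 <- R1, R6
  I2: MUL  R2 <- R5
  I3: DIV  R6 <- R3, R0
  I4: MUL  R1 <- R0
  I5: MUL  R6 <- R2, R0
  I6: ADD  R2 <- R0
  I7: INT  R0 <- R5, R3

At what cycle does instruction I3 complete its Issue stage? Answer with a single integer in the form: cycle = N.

[1] I1 issues→MUL
[2] I1 reads
[6] I1 exec-done
[7] I1 writes R4
[8] I2 issues→MUL
[9] I2 reads | I3 issues→DIV
[10] I3 reads
[13] I2 exec-done
[14] I2 writes R2
[15] I4 issues→MUL
[16] I4 reads
[18] I3 exec-done
[19] I3 writes R6
[20] I4 exec-done
[21] I4 writes R1
[22] I5 issues→MUL
[23] I5 reads | I6 issues→ADD
[24] I6 reads | I7 issues→INT
[25] I7 reads
[26] I6 exec-done | I7 exec-done
[27] I5 exec-done | I6 writes R2 | I7 writes R0
[28] I5 writes R6

cycle = 9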